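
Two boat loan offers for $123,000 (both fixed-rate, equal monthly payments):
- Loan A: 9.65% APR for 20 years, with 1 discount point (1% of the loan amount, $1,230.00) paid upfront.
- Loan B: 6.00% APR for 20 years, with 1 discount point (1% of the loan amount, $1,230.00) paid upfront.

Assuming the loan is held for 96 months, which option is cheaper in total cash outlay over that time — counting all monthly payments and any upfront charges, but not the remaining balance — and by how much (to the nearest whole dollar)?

Loan B by $26,629

Loan A: monthly rate = 9.65%/12 = 0.0080417; payment = 123,000 × 0.0080417 / (1 − (1+0.0080417)^−240) = $1,158.60.
Loan B: at 6.00% the monthly rate is 0.0050000, so the payment is 123,000 × 0.0050000 / (1 − 1.0050000^−240) = $881.21.
Over 96 months: Loan A costs 96 × $1,158.60 + $1,230.00 = $112,455.60; Loan B costs 96 × $881.21 + $1,230.00 = $85,826.16.
Loan B is cheaper by $112,455.60 − $85,826.16 = $26,629.44.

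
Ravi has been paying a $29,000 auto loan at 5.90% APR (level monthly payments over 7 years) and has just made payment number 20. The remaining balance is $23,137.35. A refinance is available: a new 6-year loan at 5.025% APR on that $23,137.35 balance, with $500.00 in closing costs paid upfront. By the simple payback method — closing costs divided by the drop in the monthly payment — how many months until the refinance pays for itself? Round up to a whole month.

11 months

Current payment = 29,000 × 5.9%/12 / (1 − (1+0.0049167)^−84) = $422.26.
Refinanced payment = 23,137.35 × 0.0041875 / (1 − (1+0.0041875)^−72) = $372.89.
Monthly savings = $422.26 − $372.89 = $49.37.
Break-even = $500.00 / $49.37 = 10.13 → 11 months.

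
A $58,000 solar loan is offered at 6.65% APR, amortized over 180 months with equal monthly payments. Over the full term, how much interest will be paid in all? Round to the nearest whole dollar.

$33,807

At 6.65% the monthly rate is 0.0055417, so the payment is 58,000 × 0.0055417 / (1 − 1.0055417^−180) = $510.04.
Total paid = 180 × $510.04 = $91,807.20; interest = $91,807.20 − $58,000 = $33,807.20.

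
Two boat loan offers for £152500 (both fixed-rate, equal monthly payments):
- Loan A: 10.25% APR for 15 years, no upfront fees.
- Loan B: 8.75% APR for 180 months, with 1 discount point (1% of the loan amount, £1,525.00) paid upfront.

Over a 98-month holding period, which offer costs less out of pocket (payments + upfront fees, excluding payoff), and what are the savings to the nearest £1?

Loan A: at 10.25% the monthly rate is 0.0085417, so the payment is 152,500 × 0.0085417 / (1 − 1.0085417^−180) = £1,662.18.
Loan B: monthly rate = 8.75%/12 = 0.0072917; payment = 152,500 × 0.0072917 / (1 − (1+0.0072917)^−180) = £1,524.16.
Over 98 months: Loan A costs 98 × £1,662.18 = £162,893.64; Loan B costs 98 × £1,524.16 + £1,525.00 = £150,892.68.
Loan B is cheaper by £162,893.64 − £150,892.68 = £12,000.96.

Loan B by £12,001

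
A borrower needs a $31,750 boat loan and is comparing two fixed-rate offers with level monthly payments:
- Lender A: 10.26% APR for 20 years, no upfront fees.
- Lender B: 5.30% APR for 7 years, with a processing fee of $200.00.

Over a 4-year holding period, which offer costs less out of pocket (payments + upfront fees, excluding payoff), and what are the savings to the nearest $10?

Lender A: at 10.26% the monthly rate is 0.0085500, so the payment is 31,750 × 0.0085500 / (1 − 1.0085500^−240) = $311.88.
Lender B: monthly rate = 5.3%/12 = 0.0044167; payment = 31,750 × 0.0044167 / (1 − (1+0.0044167)^−84) = $453.24.
Over 48 months: Lender A costs 48 × $311.88 = $14,970.24; Lender B costs 48 × $453.24 + $200.00 = $21,955.52.
Lender A is cheaper by $21,955.52 − $14,970.24 = $6,985.28.

Lender A by $6,990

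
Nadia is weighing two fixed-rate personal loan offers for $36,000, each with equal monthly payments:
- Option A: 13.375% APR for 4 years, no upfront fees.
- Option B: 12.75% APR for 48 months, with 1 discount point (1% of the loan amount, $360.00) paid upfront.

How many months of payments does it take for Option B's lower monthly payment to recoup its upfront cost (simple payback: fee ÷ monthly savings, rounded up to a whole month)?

Option A: monthly rate = 13.375%/12 = 0.0111458; payment = 36,000 × 0.0111458 / (1 − (1+0.0111458)^−48) = $972.50.
Option B: monthly rate = 12.75%/12 = 0.0106250; payment = 36,000 × 0.0106250 / (1 − (1+0.0106250)^−48) = $961.33.
Monthly savings = $972.50 − $961.33 = $11.17.
Break-even = $360.00 / $11.17 = 32.23 → 33 months.

33 months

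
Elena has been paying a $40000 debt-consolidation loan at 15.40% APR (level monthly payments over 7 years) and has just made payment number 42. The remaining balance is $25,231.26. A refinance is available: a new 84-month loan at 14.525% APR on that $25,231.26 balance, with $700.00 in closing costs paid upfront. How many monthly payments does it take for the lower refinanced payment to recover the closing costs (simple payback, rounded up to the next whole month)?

Current payment = 40,000 × 15.4%/12 / (1 − (1+0.0128333)^−84) = $780.87.
Refinanced payment = 25,231.26 × 0.0121042 / (1 − (1+0.0121042)^−84) = $480.18.
Monthly savings = $780.87 − $480.18 = $300.69.
Break-even = $700.00 / $300.69 = 2.33 → 3 months.

3 months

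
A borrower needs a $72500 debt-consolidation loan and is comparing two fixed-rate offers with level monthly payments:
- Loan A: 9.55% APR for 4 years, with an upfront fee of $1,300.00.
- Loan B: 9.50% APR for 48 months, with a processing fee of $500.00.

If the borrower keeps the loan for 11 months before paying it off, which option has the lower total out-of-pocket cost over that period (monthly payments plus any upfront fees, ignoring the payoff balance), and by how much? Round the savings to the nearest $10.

Loan A: monthly rate = 9.55%/12 = 0.0079583; payment = 72,500 × 0.0079583 / (1 − (1+0.0079583)^−48) = $1,823.16.
Loan B: at 9.50% the monthly rate is 0.0079167, so the payment is 72,500 × 0.0079167 / (1 − 1.0079167^−48) = $1,821.43.
Over 11 months: Loan A costs 11 × $1,823.16 + $1,300.00 = $21,354.76; Loan B costs 11 × $1,821.43 + $500.00 = $20,535.73.
Loan B is cheaper by $21,354.76 − $20,535.73 = $819.03.

Loan B by $820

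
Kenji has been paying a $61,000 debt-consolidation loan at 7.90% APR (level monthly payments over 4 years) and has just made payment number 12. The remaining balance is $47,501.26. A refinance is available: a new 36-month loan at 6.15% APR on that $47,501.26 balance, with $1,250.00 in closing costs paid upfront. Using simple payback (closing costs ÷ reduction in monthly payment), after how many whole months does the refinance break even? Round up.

Current payment = 61,000 × 7.9%/12 / (1 − (1+0.0065833)^−48) = $1,486.33.
Refinanced payment = 47,501.26 × 0.0051250 / (1 − (1+0.0051250)^−36) = $1,448.31.
Monthly savings = $1,486.33 − $1,448.31 = $38.02.
Break-even = $1,250.00 / $38.02 = 32.88 → 33 months.

33 months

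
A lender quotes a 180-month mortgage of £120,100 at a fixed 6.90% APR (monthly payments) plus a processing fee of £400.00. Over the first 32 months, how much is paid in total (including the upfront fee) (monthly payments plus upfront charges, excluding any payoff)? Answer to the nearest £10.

At 6.90% the monthly rate is 0.0057500, so the payment is 120,100 × 0.0057500 / (1 − 1.0057500^−180) = £1,072.79.
Total outlay = 32 × £1,072.79 + £400.00 = £34,729.28.

£34,730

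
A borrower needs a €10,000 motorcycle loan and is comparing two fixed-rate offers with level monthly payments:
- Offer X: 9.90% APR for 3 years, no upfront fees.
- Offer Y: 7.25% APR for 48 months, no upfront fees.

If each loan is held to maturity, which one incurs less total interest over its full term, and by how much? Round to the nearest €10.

Offer Y by €50

Offer X: at 9.90% the monthly rate is 0.0082500, so the payment is 10,000 × 0.0082500 / (1 − 1.0082500^−36) = €322.20.
Total interest on Offer X = 36 × €322.20 − €10,000 = €1,599.20.
Offer Y: at 7.25% the monthly rate is 0.0060417, so the payment is 10,000 × 0.0060417 / (1 − 1.0060417^−48) = €240.62.
Total interest on Offer Y = 48 × €240.62 − €10,000 = €1,549.76.
Offer Y is lower by €49.44.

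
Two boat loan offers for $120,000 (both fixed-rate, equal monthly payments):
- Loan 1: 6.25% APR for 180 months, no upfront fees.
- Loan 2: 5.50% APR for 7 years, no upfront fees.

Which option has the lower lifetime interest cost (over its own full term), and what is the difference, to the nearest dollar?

Loan 1: at 6.25% the monthly rate is 0.0052083, so the payment is 120,000 × 0.0052083 / (1 − 1.0052083^−180) = $1,028.91.
Total interest on Loan 1 = 180 × $1,028.91 − $120,000 = $65,203.80.
Loan 2: at 5.50% the monthly rate is 0.0045833, so the payment is 120,000 × 0.0045833 / (1 − 1.0045833^−84) = $1,724.41.
Total interest on Loan 2 = 84 × $1,724.41 − $120,000 = $24,850.44.
Loan 2 is lower by $40,353.36.

Loan 2 by $40,353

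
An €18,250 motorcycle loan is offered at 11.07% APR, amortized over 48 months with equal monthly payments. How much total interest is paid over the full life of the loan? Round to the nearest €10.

At 11.07% the monthly rate is 0.0092250, so the payment is 18,250 × 0.0092250 / (1 − 1.0092250^−48) = €472.30.
Total paid = 48 × €472.30 = €22,670.40; interest = €22,670.40 − €18,250 = €4,420.40.

€4,420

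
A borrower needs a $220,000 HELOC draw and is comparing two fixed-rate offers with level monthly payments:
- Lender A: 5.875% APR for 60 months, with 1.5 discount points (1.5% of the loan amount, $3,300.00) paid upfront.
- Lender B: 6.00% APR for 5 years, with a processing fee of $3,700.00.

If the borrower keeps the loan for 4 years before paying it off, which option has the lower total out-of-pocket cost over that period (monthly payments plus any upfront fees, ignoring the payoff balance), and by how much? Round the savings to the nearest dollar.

Lender A: at 5.875% the monthly rate is 0.0048958, so the payment is 220,000 × 0.0048958 / (1 − 1.0048958^−60) = $4,240.44.
Lender B: at 6.00% the monthly rate is 0.0050000, so the payment is 220,000 × 0.0050000 / (1 − 1.0050000^−60) = $4,253.22.
Over 48 months: Lender A costs 48 × $4,240.44 + $3,300.00 = $206,841.12; Lender B costs 48 × $4,253.22 + $3,700.00 = $207,854.56.
Lender A is cheaper by $207,854.56 − $206,841.12 = $1,013.44.

Lender A by $1,013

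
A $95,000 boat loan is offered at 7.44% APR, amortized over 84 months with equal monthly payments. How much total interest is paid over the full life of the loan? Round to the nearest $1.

Monthly rate = 7.44%/12 = 0.0062000; payment = 95,000 × 0.0062000 / (1 − (1+0.0062000)^−84) = $1,454.32.
Total paid = 84 × $1,454.32 = $122,162.88; interest = $122,162.88 − $95,000 = $27,162.88.

$27,163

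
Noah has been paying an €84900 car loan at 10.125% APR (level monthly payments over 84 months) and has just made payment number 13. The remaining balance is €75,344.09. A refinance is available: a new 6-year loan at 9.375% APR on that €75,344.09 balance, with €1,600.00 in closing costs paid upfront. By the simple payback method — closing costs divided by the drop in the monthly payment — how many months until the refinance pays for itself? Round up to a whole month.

38 months

Current payment = 84,900 × 10.125%/12 / (1 − (1+0.0084375)^−84) = €1,414.93.
Refinanced payment = 75,344.09 × 0.0078125 / (1 − (1+0.0078125)^−72) = €1,372.18.
Monthly savings = €1,414.93 − €1,372.18 = €42.75.
Break-even = €1,600.00 / €42.75 = 37.43 → 38 months.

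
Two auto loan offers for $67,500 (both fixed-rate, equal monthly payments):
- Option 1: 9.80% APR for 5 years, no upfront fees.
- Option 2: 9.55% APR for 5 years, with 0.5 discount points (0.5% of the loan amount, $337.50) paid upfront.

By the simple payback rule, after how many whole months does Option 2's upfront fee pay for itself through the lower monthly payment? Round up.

41 months

Option 1: monthly rate = 9.8%/12 = 0.0081667; payment = 67,500 × 0.0081667 / (1 − (1+0.0081667)^−60) = $1,427.54.
Option 2: monthly rate = 9.55%/12 = 0.0079583; payment = 67,500 × 0.0079583 / (1 − (1+0.0079583)^−60) = $1,419.28.
Monthly savings = $1,427.54 − $1,419.28 = $8.26.
Break-even = $337.50 / $8.26 = 40.86 → 41 months.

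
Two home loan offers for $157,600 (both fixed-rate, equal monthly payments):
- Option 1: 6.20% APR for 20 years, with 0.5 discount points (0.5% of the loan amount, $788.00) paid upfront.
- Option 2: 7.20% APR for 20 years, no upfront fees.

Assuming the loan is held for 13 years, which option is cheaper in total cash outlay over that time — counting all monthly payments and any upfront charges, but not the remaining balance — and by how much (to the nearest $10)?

Option 1 by $13,800

Option 1: monthly rate = 6.2%/12 = 0.0051667; payment = 157,600 × 0.0051667 / (1 − (1+0.0051667)^−240) = $1,147.35.
Option 2: at 7.20% the monthly rate is 0.0060000, so the payment is 157,600 × 0.0060000 / (1 − 1.0060000^−240) = $1,240.86.
Over 156 months: Option 1 costs 156 × $1,147.35 + $788.00 = $179,774.60; Option 2 costs 156 × $1,240.86 = $193,574.16.
Option 1 is cheaper by $193,574.16 − $179,774.60 = $13,799.56.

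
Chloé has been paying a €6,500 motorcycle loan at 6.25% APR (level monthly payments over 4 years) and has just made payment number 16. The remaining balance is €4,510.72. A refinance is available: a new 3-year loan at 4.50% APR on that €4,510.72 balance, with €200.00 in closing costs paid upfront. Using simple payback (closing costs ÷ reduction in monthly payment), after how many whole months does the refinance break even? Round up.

11 months

Current payment = 6,500 × 6.25%/12 / (1 − (1+0.0052083)^−48) = €153.40.
Refinanced payment = 4,510.72 × 0.0037500 / (1 − (1+0.0037500)^−36) = €134.18.
Monthly savings = €153.40 − €134.18 = €19.22.
Break-even = €200.00 / €19.22 = 10.41 → 11 months.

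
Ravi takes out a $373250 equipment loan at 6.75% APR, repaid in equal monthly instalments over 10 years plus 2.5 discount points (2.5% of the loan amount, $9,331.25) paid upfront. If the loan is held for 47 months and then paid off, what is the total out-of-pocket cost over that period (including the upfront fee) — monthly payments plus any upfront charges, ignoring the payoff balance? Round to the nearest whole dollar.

$210,764

At 6.75% the monthly rate is 0.0056250, so the payment is 373,250 × 0.0056250 / (1 − 1.0056250^−120) = $4,285.81.
Total outlay = 47 × $4,285.81 + $9,331.25 = $210,764.32.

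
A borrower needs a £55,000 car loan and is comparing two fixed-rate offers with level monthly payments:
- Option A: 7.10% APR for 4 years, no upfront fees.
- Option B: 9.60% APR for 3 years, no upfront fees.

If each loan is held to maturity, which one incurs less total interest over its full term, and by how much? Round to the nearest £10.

Option A: at 7.10% the monthly rate is 0.0059167, so the payment is 55,000 × 0.0059167 / (1 − 1.0059167^−48) = £1,319.60.
Total interest on Option A = 48 × £1,319.60 − £55,000 = £8,340.80.
Option B: monthly rate = 9.6%/12 = 0.0080000; payment = 55,000 × 0.0080000 / (1 − (1+0.0080000)^−36) = £1,764.38.
Total interest on Option B = 36 × £1,764.38 − £55,000 = £8,517.68.
Option A is lower by £176.88.

Option A by £180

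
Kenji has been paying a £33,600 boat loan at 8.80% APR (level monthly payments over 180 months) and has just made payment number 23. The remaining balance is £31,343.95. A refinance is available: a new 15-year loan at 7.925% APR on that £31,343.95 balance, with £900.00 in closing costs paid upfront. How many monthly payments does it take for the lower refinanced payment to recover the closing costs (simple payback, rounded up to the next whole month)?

24 months

Current payment = 33,600 × 8.8%/12 / (1 − (1+0.0073333)^−180) = £336.81.
Refinanced payment = 31,343.95 × 0.0066042 / (1 − (1+0.0066042)^−180) = £298.18.
Monthly savings = £336.81 − £298.18 = £38.63.
Break-even = £900.00 / £38.63 = 23.30 → 24 months.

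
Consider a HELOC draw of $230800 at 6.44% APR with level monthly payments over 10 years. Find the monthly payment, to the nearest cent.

Monthly rate = 6.44%/12 = 0.0053667; payment = 230,800 × 0.0053667 / (1 − (1+0.0053667)^−120) = $2,613.65.

$2,613.65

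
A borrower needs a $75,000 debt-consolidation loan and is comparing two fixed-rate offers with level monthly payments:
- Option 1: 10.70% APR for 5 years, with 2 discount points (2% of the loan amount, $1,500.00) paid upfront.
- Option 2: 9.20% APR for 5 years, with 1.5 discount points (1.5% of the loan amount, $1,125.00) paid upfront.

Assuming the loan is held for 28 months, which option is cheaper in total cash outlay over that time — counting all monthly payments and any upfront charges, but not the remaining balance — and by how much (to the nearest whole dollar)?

Option 1: monthly rate = 10.7%/12 = 0.0089167; payment = 75,000 × 0.0089167 / (1 − (1+0.0089167)^−60) = $1,619.48.
Option 2: monthly rate = 9.2%/12 = 0.0076667; payment = 75,000 × 0.0076667 / (1 − (1+0.0076667)^−60) = $1,564.17.
Over 28 months: Option 1 costs 28 × $1,619.48 + $1,500.00 = $46,845.44; Option 2 costs 28 × $1,564.17 + $1,125.00 = $44,921.76.
Option 2 is cheaper by $46,845.44 − $44,921.76 = $1,923.68.

Option 2 by $1,924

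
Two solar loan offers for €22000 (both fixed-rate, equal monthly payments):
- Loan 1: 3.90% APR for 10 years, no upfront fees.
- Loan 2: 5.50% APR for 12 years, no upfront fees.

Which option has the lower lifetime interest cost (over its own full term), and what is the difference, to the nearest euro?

Loan 1: monthly rate = 3.9%/12 = 0.0032500; payment = 22,000 × 0.0032500 / (1 − (1+0.0032500)^−120) = €221.70.
Total interest on Loan 1 = 120 × €221.70 − €22,000 = €4,604.00.
Loan 2: at 5.50% the monthly rate is 0.0045833, so the payment is 22,000 × 0.0045833 / (1 − 1.0045833^−144) = €209.04.
Total interest on Loan 2 = 144 × €209.04 − €22,000 = €8,101.76.
Loan 1 is lower by €3,497.76.

Loan 1 by €3,498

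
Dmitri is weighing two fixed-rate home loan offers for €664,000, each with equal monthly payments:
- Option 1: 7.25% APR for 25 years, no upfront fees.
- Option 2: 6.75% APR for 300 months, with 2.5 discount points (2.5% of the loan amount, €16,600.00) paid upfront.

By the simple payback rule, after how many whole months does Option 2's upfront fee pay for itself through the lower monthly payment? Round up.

Option 1: at 7.25% the monthly rate is 0.0060417, so the payment is 664,000 × 0.0060417 / (1 − 1.0060417^−300) = €4,799.44.
Option 2: monthly rate = 6.75%/12 = 0.0056250; payment = 664,000 × 0.0056250 / (1 − (1+0.0056250)^−300) = €4,587.65.
Monthly savings = €4,799.44 − €4,587.65 = €211.79.
Break-even = €16,600.00 / €211.79 = 78.38 → 79 months.

79 months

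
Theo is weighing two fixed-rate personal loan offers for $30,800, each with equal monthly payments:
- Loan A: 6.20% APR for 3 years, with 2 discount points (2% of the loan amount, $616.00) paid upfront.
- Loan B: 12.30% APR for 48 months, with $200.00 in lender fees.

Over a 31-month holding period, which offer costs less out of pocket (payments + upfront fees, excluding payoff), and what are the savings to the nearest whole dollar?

Loan A: at 6.20% the monthly rate is 0.0051667, so the payment is 30,800 × 0.0051667 / (1 − 1.0051667^−36) = $939.79.
Loan B: at 12.30% the monthly rate is 0.0102500, so the payment is 30,800 × 0.0102500 / (1 − 1.0102500^−48) = $815.63.
Over 31 months: Loan A costs 31 × $939.79 + $616.00 = $29,749.49; Loan B costs 31 × $815.63 + $200.00 = $25,484.53.
Loan B is cheaper by $29,749.49 − $25,484.53 = $4,264.96.

Loan B by $4,265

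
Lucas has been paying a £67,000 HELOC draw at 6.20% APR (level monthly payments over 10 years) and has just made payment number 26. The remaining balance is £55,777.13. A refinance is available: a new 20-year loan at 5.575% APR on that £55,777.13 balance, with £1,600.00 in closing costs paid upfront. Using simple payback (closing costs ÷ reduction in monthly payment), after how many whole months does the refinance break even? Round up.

5 months

Current payment = 67,000 × 6.2%/12 / (1 − (1+0.0051667)^−120) = £750.58.
Refinanced payment = 55,777.13 × 0.0046458 / (1 − (1+0.0046458)^−240) = £386.05.
Monthly savings = £750.58 − £386.05 = £364.53.
Break-even = £1,600.00 / £364.53 = 4.39 → 5 months.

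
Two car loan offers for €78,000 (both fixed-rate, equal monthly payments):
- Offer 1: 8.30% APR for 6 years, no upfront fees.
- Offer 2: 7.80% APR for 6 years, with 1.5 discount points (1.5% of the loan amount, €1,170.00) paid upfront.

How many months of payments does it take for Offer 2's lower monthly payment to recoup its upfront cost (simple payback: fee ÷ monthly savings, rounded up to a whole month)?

62 months

Offer 1: at 8.30% the monthly rate is 0.0069167, so the payment is 78,000 × 0.0069167 / (1 − 1.0069167^−72) = €1,379.05.
Offer 2: monthly rate = 7.8%/12 = 0.0065000; payment = 78,000 × 0.0065000 / (1 − (1+0.0065000)^−72) = €1,359.99.
Monthly savings = €1,379.05 − €1,359.99 = €19.06.
Break-even = €1,170.00 / €19.06 = 61.39 → 62 months.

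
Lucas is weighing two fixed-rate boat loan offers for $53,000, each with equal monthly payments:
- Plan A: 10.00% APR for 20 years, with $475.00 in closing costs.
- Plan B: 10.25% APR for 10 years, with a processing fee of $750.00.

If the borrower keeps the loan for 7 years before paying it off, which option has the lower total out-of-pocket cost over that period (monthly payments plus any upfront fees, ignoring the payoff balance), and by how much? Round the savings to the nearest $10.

Plan A: at 10.00% the monthly rate is 0.0083333, so the payment is 53,000 × 0.0083333 / (1 − 1.0083333^−240) = $511.46.
Plan B: at 10.25% the monthly rate is 0.0085417, so the payment is 53,000 × 0.0085417 / (1 − 1.0085417^−120) = $707.76.
Over 84 months: Plan A costs 84 × $511.46 + $475.00 = $43,437.64; Plan B costs 84 × $707.76 + $750.00 = $60,201.84.
Plan A is cheaper by $60,201.84 − $43,437.64 = $16,764.20.

Plan A by $16,760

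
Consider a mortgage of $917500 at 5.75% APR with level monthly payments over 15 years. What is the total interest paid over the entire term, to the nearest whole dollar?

$453,922

Monthly rate = 5.75%/12 = 0.0047917; payment = 917,500 × 0.0047917 / (1 − (1+0.0047917)^−180) = $7,619.01.
Total paid = 180 × $7,619.01 = $1,371,421.80; interest = $1,371,421.80 − $917,500 = $453,921.80.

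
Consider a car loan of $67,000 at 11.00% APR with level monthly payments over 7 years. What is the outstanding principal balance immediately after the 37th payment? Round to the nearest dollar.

$43,647

With monthly rate i = 11%/12 = 0.0091667, the balance after k of n payments is P · [(1+i)^n − (1+i)^k] / [(1+i)^n − 1].
(1+0.0091667)^84 = 2.15220361 and (1+0.0091667)^37 = 1.40161002, so the balance is 67,000 × (2.15220361 − 1.40161002) / (2.15220361 − 1) = $43,646.60.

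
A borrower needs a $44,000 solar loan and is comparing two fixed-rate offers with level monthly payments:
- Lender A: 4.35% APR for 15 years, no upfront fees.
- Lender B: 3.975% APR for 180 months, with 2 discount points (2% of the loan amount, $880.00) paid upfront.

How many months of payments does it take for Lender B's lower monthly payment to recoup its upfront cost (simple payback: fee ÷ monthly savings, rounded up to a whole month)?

106 months

Lender A: at 4.35% the monthly rate is 0.0036250, so the payment is 44,000 × 0.0036250 / (1 − 1.0036250^−180) = $333.23.
Lender B: at 3.975% the monthly rate is 0.0033125, so the payment is 44,000 × 0.0033125 / (1 − 1.0033125^−180) = $324.91.
Monthly savings = $333.23 − $324.91 = $8.32.
Break-even = $880.00 / $8.32 = 105.77 → 106 months.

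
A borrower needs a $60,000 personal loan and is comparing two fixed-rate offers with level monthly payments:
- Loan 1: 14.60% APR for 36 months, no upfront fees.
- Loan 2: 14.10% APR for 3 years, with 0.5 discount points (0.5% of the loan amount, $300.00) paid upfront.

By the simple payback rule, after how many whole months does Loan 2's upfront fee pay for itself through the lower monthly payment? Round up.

Loan 1: monthly rate = 14.6%/12 = 0.0121667; payment = 60,000 × 0.0121667 / (1 − (1+0.0121667)^−36) = $2,068.19.
Loan 2: monthly rate = 14.1%/12 = 0.0117500; payment = 60,000 × 0.0117500 / (1 − (1+0.0117500)^−36) = $2,053.57.
Monthly savings = $2,068.19 − $2,053.57 = $14.62.
Break-even = $300.00 / $14.62 = 20.52 → 21 months.

21 months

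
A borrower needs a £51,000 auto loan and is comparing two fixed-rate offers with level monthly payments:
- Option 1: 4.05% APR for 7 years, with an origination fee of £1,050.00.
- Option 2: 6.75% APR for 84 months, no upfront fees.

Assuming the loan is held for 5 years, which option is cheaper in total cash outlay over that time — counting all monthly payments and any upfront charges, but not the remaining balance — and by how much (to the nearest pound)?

Option 1 by £2,864

Option 1: monthly rate = 4.05%/12 = 0.0033750; payment = 51,000 × 0.0033750 / (1 − (1+0.0033750)^−84) = £698.28.
Option 2: monthly rate = 6.75%/12 = 0.0056250; payment = 51,000 × 0.0056250 / (1 − (1+0.0056250)^−84) = £763.51.
Over 60 months: Option 1 costs 60 × £698.28 + £1,050.00 = £42,946.80; Option 2 costs 60 × £763.51 = £45,810.60.
Option 1 is cheaper by £45,810.60 − £42,946.80 = £2,863.80.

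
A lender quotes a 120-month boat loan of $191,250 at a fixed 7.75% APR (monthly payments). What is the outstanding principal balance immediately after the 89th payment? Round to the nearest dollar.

With monthly rate i = 7.75%/12 = 0.0064583, the balance after k of n payments is P · [(1+i)^n − (1+i)^k] / [(1+i)^n − 1].
(1+0.0064583)^120 = 2.16519000 and (1+0.0064583)^89 = 1.77347965, so the balance is 191,250 × (2.16519000 − 1.77347965) / (2.16519000 − 1) = $64,293.90.

$64,294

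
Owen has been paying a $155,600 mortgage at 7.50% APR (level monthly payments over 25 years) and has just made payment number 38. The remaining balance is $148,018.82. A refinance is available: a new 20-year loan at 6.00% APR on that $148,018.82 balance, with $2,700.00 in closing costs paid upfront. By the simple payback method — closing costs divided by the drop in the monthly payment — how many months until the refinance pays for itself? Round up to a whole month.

Current payment = 155,600 × 7.5%/12 / (1 − (1+0.0062500)^−300) = $1,149.87.
Refinanced payment = 148,018.82 × 0.0050000 / (1 − (1+0.0050000)^−240) = $1,060.45.
Monthly savings = $1,149.87 − $1,060.45 = $89.42.
Break-even = $2,700.00 / $89.42 = 30.19 → 31 months.

31 months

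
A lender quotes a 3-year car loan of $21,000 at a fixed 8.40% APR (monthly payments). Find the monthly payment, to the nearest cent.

$661.95

Monthly rate = 8.4%/12 = 0.0070000; payment = 21,000 × 0.0070000 / (1 − (1+0.0070000)^−36) = $661.95.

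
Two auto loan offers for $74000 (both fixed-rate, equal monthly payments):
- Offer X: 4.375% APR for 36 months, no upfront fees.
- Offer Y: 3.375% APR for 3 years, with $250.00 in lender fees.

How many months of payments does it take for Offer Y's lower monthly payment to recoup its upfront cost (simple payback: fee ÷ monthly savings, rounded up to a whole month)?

Offer X: at 4.375% the monthly rate is 0.0036458, so the payment is 74,000 × 0.0036458 / (1 − 1.0036458^−36) = $2,197.14.
Offer Y: monthly rate = 3.375%/12 = 0.0028125; payment = 74,000 × 0.0028125 / (1 − (1+0.0028125)^−36) = $2,164.26.
Monthly savings = $2,197.14 − $2,164.26 = $32.88.
Break-even = $250.00 / $32.88 = 7.60 → 8 months.

8 months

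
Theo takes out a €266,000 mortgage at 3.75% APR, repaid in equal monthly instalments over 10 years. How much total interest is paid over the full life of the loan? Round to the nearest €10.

€53,400

At 3.75% the monthly rate is 0.0031250, so the payment is 266,000 × 0.0031250 / (1 − 1.0031250^−120) = €2,661.63.
Total paid = 120 × €2,661.63 = €319,395.60; interest = €319,395.60 − €266,000 = €53,395.60.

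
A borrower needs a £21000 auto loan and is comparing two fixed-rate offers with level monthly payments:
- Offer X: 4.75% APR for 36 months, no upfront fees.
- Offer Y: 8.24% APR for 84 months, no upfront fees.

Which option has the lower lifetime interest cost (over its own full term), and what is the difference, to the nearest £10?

Offer X: monthly rate = 4.75%/12 = 0.0039583; payment = 21,000 × 0.0039583 / (1 − (1+0.0039583)^−36) = £627.03.
Total interest on Offer X = 36 × £627.03 − £21,000 = £1,573.08.
Offer Y: at 8.24% the monthly rate is 0.0068667, so the payment is 21,000 × 0.0068667 / (1 − 1.0068667^−84) = £329.83.
Total interest on Offer Y = 84 × £329.83 − £21,000 = £6,705.72.
Offer X is lower by £5,132.64.

Offer X by £5,130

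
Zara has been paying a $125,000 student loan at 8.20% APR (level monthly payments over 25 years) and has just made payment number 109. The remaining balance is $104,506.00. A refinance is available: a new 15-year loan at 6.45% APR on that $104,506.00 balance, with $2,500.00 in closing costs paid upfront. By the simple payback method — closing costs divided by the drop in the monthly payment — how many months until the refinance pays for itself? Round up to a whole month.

34 months

Current payment = 125,000 × 8.2%/12 / (1 − (1+0.0068333)^−300) = $981.39.
Refinanced payment = 104,506.00 × 0.0053750 / (1 − (1+0.0053750)^−180) = $907.49.
Monthly savings = $981.39 − $907.49 = $73.90.
Break-even = $2,500.00 / $73.90 = 33.83 → 34 months.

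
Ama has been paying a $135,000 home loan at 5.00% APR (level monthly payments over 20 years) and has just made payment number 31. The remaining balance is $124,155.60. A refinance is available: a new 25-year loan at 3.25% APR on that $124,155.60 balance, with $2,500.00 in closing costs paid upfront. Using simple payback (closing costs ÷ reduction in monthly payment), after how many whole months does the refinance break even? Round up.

Current payment = 135,000 × 5%/12 / (1 − (1+0.0041667)^−240) = $890.94.
Refinanced payment = 124,155.60 × 0.0027083 / (1 − (1+0.0027083)^−300) = $605.03.
Monthly savings = $890.94 − $605.03 = $285.91.
Break-even = $2,500.00 / $285.91 = 8.74 → 9 months.

9 months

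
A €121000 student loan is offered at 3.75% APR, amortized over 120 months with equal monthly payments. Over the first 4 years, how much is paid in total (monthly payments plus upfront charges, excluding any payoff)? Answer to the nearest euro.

At 3.75% the monthly rate is 0.0031250, so the payment is 121,000 × 0.0031250 / (1 − 1.0031250^−120) = €1,210.74.
Total outlay = 48 × €1,210.74 = €58,115.52.

€58,116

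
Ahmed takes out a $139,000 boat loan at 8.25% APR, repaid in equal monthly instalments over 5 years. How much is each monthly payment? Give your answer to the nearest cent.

$2,835.08

Monthly rate = 8.25%/12 = 0.0068750; payment = 139,000 × 0.0068750 / (1 − (1+0.0068750)^−60) = $2,835.08.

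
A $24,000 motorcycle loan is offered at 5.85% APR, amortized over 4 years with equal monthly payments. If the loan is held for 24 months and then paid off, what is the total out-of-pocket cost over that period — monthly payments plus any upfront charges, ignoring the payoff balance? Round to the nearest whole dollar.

$13,488

Monthly rate = 5.85%/12 = 0.0048750; payment = 24,000 × 0.0048750 / (1 − (1+0.0048750)^−48) = $561.99.
Total outlay = 24 × $561.99 = $13,487.76.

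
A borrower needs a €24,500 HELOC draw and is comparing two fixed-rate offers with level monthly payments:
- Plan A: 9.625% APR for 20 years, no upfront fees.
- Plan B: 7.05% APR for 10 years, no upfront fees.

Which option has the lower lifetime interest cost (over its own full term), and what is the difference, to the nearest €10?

Plan B by €21,080

Plan A: monthly rate = 9.625%/12 = 0.0080208; payment = 24,500 × 0.0080208 / (1 − (1+0.0080208)^−240) = €230.38.
Total interest on Plan A = 240 × €230.38 − €24,500 = €30,791.20.
Plan B: at 7.05% the monthly rate is 0.0058750, so the payment is 24,500 × 0.0058750 / (1 − 1.0058750^−120) = €285.10.
Total interest on Plan B = 120 × €285.10 − €24,500 = €9,712.00.
Plan B is lower by €21,079.20.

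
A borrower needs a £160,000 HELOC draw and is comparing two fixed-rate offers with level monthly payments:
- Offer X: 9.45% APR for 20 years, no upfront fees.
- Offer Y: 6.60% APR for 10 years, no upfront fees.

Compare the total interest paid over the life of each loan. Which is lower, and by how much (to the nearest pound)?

Offer X: monthly rate = 9.45%/12 = 0.0078750; payment = 160,000 × 0.0078750 / (1 − (1+0.0078750)^−240) = £1,486.19.
Total interest on Offer X = 240 × £1,486.19 − £160,000 = £196,685.60.
Offer Y: monthly rate = 6.6%/12 = 0.0055000; payment = 160,000 × 0.0055000 / (1 − (1+0.0055000)^−120) = £1,824.92.
Total interest on Offer Y = 120 × £1,824.92 − £160,000 = £58,990.40.
Offer Y is lower by £137,695.20.

Offer Y by £137,695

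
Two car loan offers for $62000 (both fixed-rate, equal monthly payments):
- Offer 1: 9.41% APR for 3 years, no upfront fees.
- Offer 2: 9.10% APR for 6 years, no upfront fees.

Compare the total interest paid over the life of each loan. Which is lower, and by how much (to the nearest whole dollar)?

Offer 1 by $9,284

Offer 1: monthly rate = 9.41%/12 = 0.0078417; payment = 62,000 × 0.0078417 / (1 − (1+0.0078417)^−36) = $1,983.44.
Total interest on Offer 1 = 36 × $1,983.44 − $62,000 = $9,403.84.
Offer 2: monthly rate = 9.1%/12 = 0.0075833; payment = 62,000 × 0.0075833 / (1 − (1+0.0075833)^−72) = $1,120.66.
Total interest on Offer 2 = 72 × $1,120.66 − $62,000 = $18,687.52.
Offer 1 is lower by $9,283.68.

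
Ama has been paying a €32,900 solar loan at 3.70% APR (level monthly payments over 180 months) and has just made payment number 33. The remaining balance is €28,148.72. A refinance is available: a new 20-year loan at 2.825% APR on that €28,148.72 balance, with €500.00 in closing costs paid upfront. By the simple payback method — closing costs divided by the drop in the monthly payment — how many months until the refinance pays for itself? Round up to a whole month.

6 months

Current payment = 32,900 × 3.7%/12 / (1 − (1+0.0030833)^−180) = €238.44.
Refinanced payment = 28,148.72 × 0.0023542 / (1 − (1+0.0023542)^−240) = €153.66.
Monthly savings = €238.44 − €153.66 = €84.78.
Break-even = €500.00 / €84.78 = 5.90 → 6 months.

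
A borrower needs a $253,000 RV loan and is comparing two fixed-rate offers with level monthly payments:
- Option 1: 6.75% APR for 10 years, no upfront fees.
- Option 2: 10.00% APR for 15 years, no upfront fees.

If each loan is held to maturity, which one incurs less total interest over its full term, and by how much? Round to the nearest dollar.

Option 1: monthly rate = 6.75%/12 = 0.0056250; payment = 253,000 × 0.0056250 / (1 − (1+0.0056250)^−120) = $2,905.05.
Total interest on Option 1 = 120 × $2,905.05 − $253,000 = $95,606.00.
Option 2: monthly rate = 10%/12 = 0.0083333; payment = 253,000 × 0.0083333 / (1 − (1+0.0083333)^−180) = $2,718.75.
Total interest on Option 2 = 180 × $2,718.75 − $253,000 = $236,375.00.
Option 1 is lower by $140,769.00.

Option 1 by $140,769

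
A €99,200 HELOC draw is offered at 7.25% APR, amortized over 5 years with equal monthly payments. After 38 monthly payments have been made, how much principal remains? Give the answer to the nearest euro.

€40,592

With monthly rate i = 7.25%/12 = 0.0060417, the balance after k of n payments is P · [(1+i)^n − (1+i)^k] / [(1+i)^n − 1].
(1+0.0060417)^60 = 1.43535089 and (1+0.0060417)^38 = 1.25720698, so the balance is 99,200 × (1.43535089 − 1.25720698) / (1.43535089 − 1) = €40,592.26.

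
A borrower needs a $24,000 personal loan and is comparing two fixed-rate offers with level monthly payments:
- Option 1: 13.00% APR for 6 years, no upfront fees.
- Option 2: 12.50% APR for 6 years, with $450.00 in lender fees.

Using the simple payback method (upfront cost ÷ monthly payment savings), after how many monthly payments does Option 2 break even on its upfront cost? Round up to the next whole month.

Option 1: at 13.00% the monthly rate is 0.0108333, so the payment is 24,000 × 0.0108333 / (1 − 1.0108333^−72) = $481.78.
Option 2: at 12.50% the monthly rate is 0.0104167, so the payment is 24,000 × 0.0104167 / (1 − 1.0104167^−72) = $475.47.
Monthly savings = $481.78 − $475.47 = $6.31.
Break-even = $450.00 / $6.31 = 71.32 → 72 months.

72 months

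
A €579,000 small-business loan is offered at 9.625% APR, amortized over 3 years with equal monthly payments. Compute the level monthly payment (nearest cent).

Monthly rate = 9.625%/12 = 0.0080208; payment = 579,000 × 0.0080208 / (1 − (1+0.0080208)^−36) = €18,580.93.

€18,580.93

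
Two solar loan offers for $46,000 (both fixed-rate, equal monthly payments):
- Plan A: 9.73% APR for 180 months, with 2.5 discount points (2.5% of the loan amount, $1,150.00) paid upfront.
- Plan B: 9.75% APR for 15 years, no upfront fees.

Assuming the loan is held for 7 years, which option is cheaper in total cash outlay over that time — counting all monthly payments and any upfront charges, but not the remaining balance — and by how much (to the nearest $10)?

Plan A: at 9.73% the monthly rate is 0.0081083, so the payment is 46,000 × 0.0081083 / (1 − 1.0081083^−180) = $486.75.
Plan B: at 9.75% the monthly rate is 0.0081250, so the payment is 46,000 × 0.0081250 / (1 − 1.0081250^−180) = $487.31.
Over 84 months: Plan A costs 84 × $486.75 + $1,150.00 = $42,037.00; Plan B costs 84 × $487.31 = $40,934.04.
Plan B is cheaper by $42,037.00 − $40,934.04 = $1,102.96.

Plan B by $1,100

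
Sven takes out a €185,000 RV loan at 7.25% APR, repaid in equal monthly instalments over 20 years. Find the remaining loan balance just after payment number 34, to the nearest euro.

With monthly rate i = 7.25%/12 = 0.0060417, the balance after k of n payments is P · [(1+i)^n − (1+i)^k] / [(1+i)^n − 1].
(1+0.0060417)^240 = 4.24455657 and (1+0.0060417)^34 = 1.22727790, so the balance is 185,000 × (4.24455657 − 1.22727790) / (4.24455657 − 1) = €172,040.94.

€172,041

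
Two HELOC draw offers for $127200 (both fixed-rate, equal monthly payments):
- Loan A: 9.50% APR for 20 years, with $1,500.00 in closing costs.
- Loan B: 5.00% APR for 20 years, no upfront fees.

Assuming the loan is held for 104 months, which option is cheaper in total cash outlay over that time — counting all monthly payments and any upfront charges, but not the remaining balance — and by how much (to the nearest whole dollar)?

Loan B by $37,506

Loan A: monthly rate = 9.5%/12 = 0.0079167; payment = 127,200 × 0.0079167 / (1 − (1+0.0079167)^−240) = $1,185.67.
Loan B: at 5.00% the monthly rate is 0.0041667, so the payment is 127,200 × 0.0041667 / (1 − 1.0041667^−240) = $839.46.
Over 104 months: Loan A costs 104 × $1,185.67 + $1,500.00 = $124,809.68; Loan B costs 104 × $839.46 = $87,303.84.
Loan B is cheaper by $124,809.68 − $87,303.84 = $37,505.84.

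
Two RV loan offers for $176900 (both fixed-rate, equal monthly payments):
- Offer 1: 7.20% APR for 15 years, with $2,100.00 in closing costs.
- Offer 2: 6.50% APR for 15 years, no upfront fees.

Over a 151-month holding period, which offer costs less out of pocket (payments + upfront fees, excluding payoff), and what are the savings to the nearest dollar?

Offer 2 by $12,501

Offer 1: monthly rate = 7.2%/12 = 0.0060000; payment = 176,900 × 0.0060000 / (1 − (1+0.0060000)^−180) = $1,609.87.
Offer 2: at 6.50% the monthly rate is 0.0054167, so the payment is 176,900 × 0.0054167 / (1 − 1.0054167^−180) = $1,540.99.
Over 151 months: Offer 1 costs 151 × $1,609.87 + $2,100.00 = $245,190.37; Offer 2 costs 151 × $1,540.99 = $232,689.49.
Offer 2 is cheaper by $245,190.37 − $232,689.49 = $12,500.88.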